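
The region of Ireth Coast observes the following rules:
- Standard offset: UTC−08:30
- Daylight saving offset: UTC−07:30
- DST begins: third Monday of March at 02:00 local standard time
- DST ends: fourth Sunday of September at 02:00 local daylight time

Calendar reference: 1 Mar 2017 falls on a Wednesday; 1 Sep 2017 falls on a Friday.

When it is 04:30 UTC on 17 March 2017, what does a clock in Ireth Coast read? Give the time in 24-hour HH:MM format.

20:00

1 March 2017 is a Wednesday, so the first Monday is March 6 and the third is March 20.
1 September 2017 is a Friday, so the first Sunday is September 3 and the fourth is September 24.
At the standard offset (UTC−08:30), 04:30 UTC − 8h30m = 20:00 Ireth Coast standard time (rolling into the previous day, 16 March 2017).
The standard-time date in Ireth Coast, 16 March 2017, is outside the daylight-saving period (20 March – 24 September), so Ireth Coast is on standard time, UTC−08:30.
04:30 UTC − 8h30m = 20:00 local (rolling into the previous day, 16 March 2017).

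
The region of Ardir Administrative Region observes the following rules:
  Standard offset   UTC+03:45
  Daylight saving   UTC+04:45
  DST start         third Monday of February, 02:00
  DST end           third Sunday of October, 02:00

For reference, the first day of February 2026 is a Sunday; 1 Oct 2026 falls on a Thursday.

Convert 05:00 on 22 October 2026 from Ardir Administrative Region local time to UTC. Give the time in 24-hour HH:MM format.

1 February 2026 is a Sunday, so the first Monday is February 2 and the third is February 16.
1 October 2026 is a Thursday, so the first Sunday is October 4 and the third is October 18.
22 October 2026 is outside the daylight-saving period (16 February – 18 October), so Ardir Administrative Region is on standard time, UTC+03:45.
05:00 local − 3h45m = 01:15 UTC.

01:15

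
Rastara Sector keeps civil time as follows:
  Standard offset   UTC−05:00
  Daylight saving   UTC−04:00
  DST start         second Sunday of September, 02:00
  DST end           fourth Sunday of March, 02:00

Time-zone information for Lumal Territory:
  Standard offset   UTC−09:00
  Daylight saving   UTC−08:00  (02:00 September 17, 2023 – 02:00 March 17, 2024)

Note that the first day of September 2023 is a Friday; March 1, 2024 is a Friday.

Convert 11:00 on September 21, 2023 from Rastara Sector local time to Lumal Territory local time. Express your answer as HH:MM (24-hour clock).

07:00

1 September 2023 is a Friday, so the first Sunday is September 3 and the second is September 10.
1 March 2024 is a Friday, so the first Sunday is March 3 and the fourth is March 24.
September 21, 2023 falls between 10 September 2023 and 24 March 2024, so daylight saving is in effect and Rastara Sector is at UTC−04:00.
11:00 Rastara Sector + 4h = 15:00 UTC.
At the standard offset (UTC−09:00), 15:00 UTC − 9h = 06:00 Lumal Territory standard time.
The standard-time date in Lumal Territory, September 21, 2023, lies within the daylight-saving period (17 September 2023 – 17 March 2024), so Lumal Territory is on daylight time, UTC−08:00.
15:00 UTC − 8h = 07:00 Lumal Territory.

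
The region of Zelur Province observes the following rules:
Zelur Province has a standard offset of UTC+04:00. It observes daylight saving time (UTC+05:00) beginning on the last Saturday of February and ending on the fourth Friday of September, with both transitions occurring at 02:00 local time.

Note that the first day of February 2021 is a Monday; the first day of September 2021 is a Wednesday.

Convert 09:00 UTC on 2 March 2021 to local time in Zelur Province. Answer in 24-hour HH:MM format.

1 February 2021 is a Monday, so Saturdays fall on 6, 13, 20, 27; the last is February 27.
1 September 2021 is a Wednesday, so the first Friday is September 3 and the fourth is September 24.
At the standard offset (UTC+04:00), 09:00 UTC + 4h = 13:00 Zelur Province standard time.
The standard-time date in Zelur Province, 2 March 2021, lies within the daylight-saving period (27 February – 24 September), so Zelur Province is on daylight time, UTC+05:00.
09:00 UTC + 5h = 14:00 local.

14:00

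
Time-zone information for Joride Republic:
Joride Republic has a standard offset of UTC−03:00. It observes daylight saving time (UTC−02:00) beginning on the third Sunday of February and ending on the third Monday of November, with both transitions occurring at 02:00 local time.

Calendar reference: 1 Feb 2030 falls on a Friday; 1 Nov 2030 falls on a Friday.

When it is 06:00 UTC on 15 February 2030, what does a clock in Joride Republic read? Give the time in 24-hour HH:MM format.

03:00

1 February 2030 is a Friday, so the first Sunday is February 3 and the third is February 17.
1 November 2030 is a Friday, so the first Monday is November 4 and the third is November 18.
At the standard offset (UTC−03:00), 06:00 UTC − 3h = 03:00 Joride Republic standard time.
Daylight saving runs 17 February – 18 November; the standard-time date in Joride Republic, 15 February 2030, is outside that window, so Joride Republic is on standard time at UTC−03:00.
06:00 UTC − 3h = 03:00 local.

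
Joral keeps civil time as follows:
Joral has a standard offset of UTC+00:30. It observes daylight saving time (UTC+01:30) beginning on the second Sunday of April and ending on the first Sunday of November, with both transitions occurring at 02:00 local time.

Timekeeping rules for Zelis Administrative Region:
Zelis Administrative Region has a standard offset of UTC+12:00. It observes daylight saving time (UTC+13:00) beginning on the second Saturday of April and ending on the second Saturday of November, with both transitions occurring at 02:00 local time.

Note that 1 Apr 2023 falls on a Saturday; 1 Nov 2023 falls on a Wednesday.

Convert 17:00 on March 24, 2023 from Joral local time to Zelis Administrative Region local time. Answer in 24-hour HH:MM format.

04:30

1 April 2023 is a Saturday, so the first Sunday is April 2 and the second is April 9.
1 November 2023 is a Wednesday, so the first Sunday is November 5.
March 24, 2023 does not fall between 9 April and 5 November, so daylight saving is not in effect and Joral is at UTC+00:30.
17:00 Joral − 0h30m = 16:30 UTC.
1 April 2023 is a Saturday, so the first Saturday is April 1 and the second is April 8.
1 November 2023 is a Wednesday, so the first Saturday is November 4 and the second is November 11.
At the standard offset (UTC+12:00), 16:30 UTC + 12h = 04:30 Zelis Administrative Region standard time (rolling into the next day, 25 March 2023).
The standard-time date in Zelis Administrative Region, March 25, 2023, does not fall between 8 April and 11 November, so daylight saving is not in effect and Zelis Administrative Region is at UTC+12:00.
16:30 UTC + 12h = 04:30 Zelis Administrative Region (rolling into the next day, 25 March 2023).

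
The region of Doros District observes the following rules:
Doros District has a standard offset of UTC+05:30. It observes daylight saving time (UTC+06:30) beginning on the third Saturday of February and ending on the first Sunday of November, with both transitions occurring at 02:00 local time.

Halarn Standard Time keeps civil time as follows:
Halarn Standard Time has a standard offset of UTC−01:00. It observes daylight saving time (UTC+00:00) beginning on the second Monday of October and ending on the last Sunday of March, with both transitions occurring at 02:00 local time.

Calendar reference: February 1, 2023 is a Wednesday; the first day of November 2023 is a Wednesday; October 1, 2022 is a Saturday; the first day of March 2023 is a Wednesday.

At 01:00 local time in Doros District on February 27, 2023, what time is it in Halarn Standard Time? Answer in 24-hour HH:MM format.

18:30

1 February 2023 is a Wednesday, so the first Saturday is February 4 and the third is February 18.
1 November 2023 is a Wednesday, so the first Sunday is November 5.
Daylight saving runs 18 February – 5 November; February 27, 2023 is inside that window, so Doros District is at UTC+06:30.
01:00 Doros District − 6h30m = 18:30 UTC (rolling into the previous day, 26 February 2023).
1 October 2022 is a Saturday, so the first Monday is October 3 and the second is October 10.
1 March 2023 is a Wednesday, so Sundays fall on 5, 12, 19, 26; the last is March 26.
At the standard offset (UTC−01:00), 18:30 UTC − 1h = 17:30 Halarn Standard Time standard time.
The standard-time date in Halarn Standard Time, February 26, 2023, falls between 10 October 2022 and 26 March 2023, so daylight saving is in effect and Halarn Standard Time is at UTC+00:00.
18:30 UTC + 0h = 18:30 Halarn Standard Time.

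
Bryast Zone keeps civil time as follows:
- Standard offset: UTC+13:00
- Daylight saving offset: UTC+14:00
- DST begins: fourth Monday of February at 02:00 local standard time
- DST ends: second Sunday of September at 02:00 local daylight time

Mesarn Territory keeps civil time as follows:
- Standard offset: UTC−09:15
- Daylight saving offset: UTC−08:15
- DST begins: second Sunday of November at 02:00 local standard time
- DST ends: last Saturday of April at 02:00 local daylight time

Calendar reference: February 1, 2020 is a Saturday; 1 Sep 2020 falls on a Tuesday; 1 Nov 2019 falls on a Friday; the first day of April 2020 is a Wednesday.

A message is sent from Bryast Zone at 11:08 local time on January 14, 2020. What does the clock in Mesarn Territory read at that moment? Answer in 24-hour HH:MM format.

13:53

1 February 2020 is a Saturday, so the first Monday is February 3 and the fourth is February 24.
1 September 2020 is a Tuesday, so the first Sunday is September 6 and the second is September 13.
Daylight saving runs 24 February – 13 September; January 14, 2020 is outside that window, so Bryast Zone is on standard time at UTC+13:00.
11:08 Bryast Zone − 13h = 22:08 UTC (rolling into the previous day, 13 January 2020).
1 November 2019 is a Friday, so the first Sunday is November 3 and the second is November 10.
1 April 2020 is a Wednesday, so Saturdays fall on 4, 11, 18, 25; the last is April 25.
At the standard offset (UTC−09:15), 22:08 UTC − 9h15m = 12:53 Mesarn Territory standard time.
The standard-time date in Mesarn Territory, January 13, 2020, falls between 10 November 2019 and 25 April 2020, so daylight saving is in effect and Mesarn Territory is at UTC−08:15.
22:08 UTC − 8h15m = 13:53 Mesarn Territory.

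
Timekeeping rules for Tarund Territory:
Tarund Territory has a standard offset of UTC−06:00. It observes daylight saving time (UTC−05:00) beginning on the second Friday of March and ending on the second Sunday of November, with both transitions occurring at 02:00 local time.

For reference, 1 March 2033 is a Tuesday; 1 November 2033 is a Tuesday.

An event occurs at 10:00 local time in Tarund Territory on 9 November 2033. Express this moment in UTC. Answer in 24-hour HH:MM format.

15:00

1 March 2033 is a Tuesday, so the first Friday is March 4 and the second is March 11.
1 November 2033 is a Tuesday, so the first Sunday is November 6 and the second is November 13.
Daylight saving runs 11 March – 13 November; 9 November 2033 is inside that window, so Tarund Territory is at UTC−05:00.
10:00 local + 5h = 15:00 UTC.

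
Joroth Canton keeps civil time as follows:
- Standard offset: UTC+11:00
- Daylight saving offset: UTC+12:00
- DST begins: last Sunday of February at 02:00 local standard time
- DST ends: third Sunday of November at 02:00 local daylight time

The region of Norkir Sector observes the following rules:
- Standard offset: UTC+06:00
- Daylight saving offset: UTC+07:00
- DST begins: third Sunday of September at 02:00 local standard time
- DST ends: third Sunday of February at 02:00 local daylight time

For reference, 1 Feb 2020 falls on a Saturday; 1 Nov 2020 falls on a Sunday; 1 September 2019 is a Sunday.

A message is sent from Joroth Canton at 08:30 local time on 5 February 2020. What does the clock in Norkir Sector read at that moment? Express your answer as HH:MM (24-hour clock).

1 February 2020 is a Saturday, so Sundays fall on 2, 9, 16, 23; the last is February 23.
1 November 2020 is a Sunday, so the first Sunday is November 1 and the third is November 15.
5 February 2020 does not fall between 23 February and 15 November, so daylight saving is not in effect and Joroth Canton is at UTC+11:00.
08:30 Joroth Canton − 11h = 21:30 UTC (rolling into the previous day, 4 February 2020).
1 September 2019 is a Sunday, so the first Sunday is September 1 and the third is September 15.
1 February 2020 is a Saturday, so the first Sunday is February 2 and the third is February 16.
At the standard offset (UTC+06:00), 21:30 UTC + 6h = 03:30 Norkir Sector standard time (rolling into the next day, 5 February 2020).
The standard-time date in Norkir Sector, 5 February 2020, lies within the daylight-saving period (15 September 2019 – 16 February 2020), so Norkir Sector is on daylight time, UTC+07:00.
21:30 UTC + 7h = 04:30 Norkir Sector (rolling into the next day, 5 February 2020).

04:30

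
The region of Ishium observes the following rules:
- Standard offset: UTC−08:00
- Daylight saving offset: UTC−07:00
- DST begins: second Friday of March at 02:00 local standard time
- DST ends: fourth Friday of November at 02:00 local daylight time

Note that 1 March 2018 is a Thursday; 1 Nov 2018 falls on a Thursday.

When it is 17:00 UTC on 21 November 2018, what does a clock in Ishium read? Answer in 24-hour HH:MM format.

10:00

1 March 2018 is a Thursday, so the first Friday is March 2 and the second is March 9.
1 November 2018 is a Thursday, so the first Friday is November 2 and the fourth is November 23.
At the standard offset (UTC−08:00), 17:00 UTC − 8h = 09:00 Ishium standard time.
Daylight saving runs 9 March – 23 November; the standard-time date in Ishium, 21 November 2018, is inside that window, so Ishium is at UTC−07:00.
17:00 UTC − 7h = 10:00 local.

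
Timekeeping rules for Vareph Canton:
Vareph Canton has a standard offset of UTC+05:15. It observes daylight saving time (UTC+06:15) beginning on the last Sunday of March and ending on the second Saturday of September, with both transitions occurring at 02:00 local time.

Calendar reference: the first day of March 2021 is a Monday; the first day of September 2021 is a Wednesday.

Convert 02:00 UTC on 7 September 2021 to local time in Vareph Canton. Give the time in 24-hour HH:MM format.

1 March 2021 is a Monday, so Sundays fall on 7, 14, 21, 28; the last is March 28.
1 September 2021 is a Wednesday, so the first Saturday is September 4 and the second is September 11.
At the standard offset (UTC+05:15), 02:00 UTC + 5h15m = 07:15 Vareph Canton standard time.
The standard-time date in Vareph Canton, 7 September 2021, lies within the daylight-saving period (28 March – 11 September), so Vareph Canton is on daylight time, UTC+06:15.
02:00 UTC + 6h15m = 08:15 local.

08:15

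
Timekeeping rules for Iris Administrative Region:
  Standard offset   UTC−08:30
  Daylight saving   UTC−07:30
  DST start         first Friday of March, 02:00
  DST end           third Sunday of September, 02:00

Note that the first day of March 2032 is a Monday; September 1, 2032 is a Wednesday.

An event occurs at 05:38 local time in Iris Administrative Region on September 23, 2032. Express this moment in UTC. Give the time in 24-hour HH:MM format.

14:08

1 March 2032 is a Monday, so the first Friday is March 5.
1 September 2032 is a Wednesday, so the first Sunday is September 5 and the third is September 19.
Daylight saving runs 5 March – 19 September; September 23, 2032 is outside that window, so Iris Administrative Region is on standard time at UTC−08:30.
05:38 local + 8h30m = 14:08 UTC.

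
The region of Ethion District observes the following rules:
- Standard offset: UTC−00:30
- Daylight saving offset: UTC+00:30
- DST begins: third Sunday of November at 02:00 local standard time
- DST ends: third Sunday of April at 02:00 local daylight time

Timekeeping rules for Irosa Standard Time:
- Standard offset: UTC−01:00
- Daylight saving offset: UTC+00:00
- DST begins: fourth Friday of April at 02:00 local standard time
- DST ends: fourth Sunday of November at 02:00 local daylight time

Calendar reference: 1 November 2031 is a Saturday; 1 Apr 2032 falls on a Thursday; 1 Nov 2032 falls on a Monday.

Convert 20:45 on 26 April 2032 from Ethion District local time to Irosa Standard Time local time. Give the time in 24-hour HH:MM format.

1 November 2031 is a Saturday, so the first Sunday is November 2 and the third is November 16.
1 April 2032 is a Thursday, so the first Sunday is April 4 and the third is April 18.
26 April 2032 does not fall between 16 November 2031 and 18 April 2032, so daylight saving is not in effect and Ethion District is at UTC−00:30.
20:45 Ethion District + 0h30m = 21:15 UTC.
1 April 2032 is a Thursday, so the first Friday is April 2 and the fourth is April 23.
1 November 2032 is a Monday, so the first Sunday is November 7 and the fourth is November 28.
At the standard offset (UTC−01:00), 21:15 UTC − 1h = 20:15 Irosa Standard Time standard time.
The standard-time date in Irosa Standard Time, 26 April 2032, lies within the daylight-saving period (23 April – 28 November), so Irosa Standard Time is on daylight time, UTC+00:00.
21:15 UTC + 0h = 21:15 Irosa Standard Time.

21:15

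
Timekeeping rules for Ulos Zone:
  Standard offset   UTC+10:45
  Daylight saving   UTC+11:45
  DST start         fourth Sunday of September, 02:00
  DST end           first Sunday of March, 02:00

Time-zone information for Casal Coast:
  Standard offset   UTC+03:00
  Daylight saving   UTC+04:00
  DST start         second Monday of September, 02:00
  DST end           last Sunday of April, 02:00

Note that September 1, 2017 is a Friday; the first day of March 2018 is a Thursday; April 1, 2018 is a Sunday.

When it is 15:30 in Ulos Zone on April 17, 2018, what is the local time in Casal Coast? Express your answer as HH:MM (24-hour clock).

1 September 2017 is a Friday, so the first Sunday is September 3 and the fourth is September 24.
1 March 2018 is a Thursday, so the first Sunday is March 4.
April 17, 2018 is outside the daylight-saving period (24 September 2017 – 4 March 2018), so Ulos Zone is on standard time, UTC+10:45.
15:30 Ulos Zone − 10h45m = 04:45 UTC.
1 September 2017 is a Friday, so the first Monday is September 4 and the second is September 11.
1 April 2018 is a Sunday, so Sundays fall on 1, 8, 15, 22, 29; the last is April 29.
At the standard offset (UTC+03:00), 04:45 UTC + 3h = 07:45 Casal Coast standard time.
The standard-time date in Casal Coast, April 17, 2018, lies within the daylight-saving period (11 September 2017 – 29 April 2018), so Casal Coast is on daylight time, UTC+04:00.
04:45 UTC + 4h = 08:45 Casal Coast.

08:45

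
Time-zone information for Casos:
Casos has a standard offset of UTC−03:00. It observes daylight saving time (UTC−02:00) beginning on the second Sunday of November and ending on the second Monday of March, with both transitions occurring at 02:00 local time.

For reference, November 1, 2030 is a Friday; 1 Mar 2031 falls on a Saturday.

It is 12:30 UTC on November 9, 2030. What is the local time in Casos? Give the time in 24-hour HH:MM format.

1 November 2030 is a Friday, so the first Sunday is November 3 and the second is November 10.
1 March 2031 is a Saturday, so the first Monday is March 3 and the second is March 10.
At the standard offset (UTC−03:00), 12:30 UTC − 3h = 09:30 Casos standard time.
The standard-time date in Casos, November 9, 2030, is outside the daylight-saving period (10 November 2030 – 10 March 2031), so Casos is on standard time, UTC−03:00.
12:30 UTC − 3h = 09:30 local.

09:30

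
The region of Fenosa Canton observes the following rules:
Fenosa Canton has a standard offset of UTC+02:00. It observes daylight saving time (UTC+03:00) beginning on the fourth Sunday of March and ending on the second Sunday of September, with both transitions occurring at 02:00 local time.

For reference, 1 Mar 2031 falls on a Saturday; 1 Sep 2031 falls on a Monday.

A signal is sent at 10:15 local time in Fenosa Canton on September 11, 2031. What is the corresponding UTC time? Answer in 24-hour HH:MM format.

07:15

1 March 2031 is a Saturday, so the first Sunday is March 2 and the fourth is March 23.
1 September 2031 is a Monday, so the first Sunday is September 7 and the second is September 14.
September 11, 2031 falls between 23 March and 14 September, so daylight saving is in effect and Fenosa Canton is at UTC+03:00.
10:15 local − 3h = 07:15 UTC.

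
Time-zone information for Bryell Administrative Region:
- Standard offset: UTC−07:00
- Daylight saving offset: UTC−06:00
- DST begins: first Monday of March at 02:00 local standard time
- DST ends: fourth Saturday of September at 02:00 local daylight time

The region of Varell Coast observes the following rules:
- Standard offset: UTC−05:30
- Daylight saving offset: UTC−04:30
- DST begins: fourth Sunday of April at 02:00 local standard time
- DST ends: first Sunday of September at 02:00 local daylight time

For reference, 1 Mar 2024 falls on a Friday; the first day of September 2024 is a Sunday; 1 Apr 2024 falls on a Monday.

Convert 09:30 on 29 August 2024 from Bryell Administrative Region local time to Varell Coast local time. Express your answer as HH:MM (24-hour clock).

1 March 2024 is a Friday, so the first Monday is March 4.
1 September 2024 is a Sunday, so the first Saturday is September 7 and the fourth is September 28.
Daylight saving runs 4 March – 28 September; 29 August 2024 is inside that window, so Bryell Administrative Region is at UTC−06:00.
09:30 Bryell Administrative Region + 6h = 15:30 UTC.
1 April 2024 is a Monday, so the first Sunday is April 7 and the fourth is April 28.
1 September 2024 is a Sunday, so the first Sunday is September 1.
At the standard offset (UTC−05:30), 15:30 UTC − 5h30m = 10:00 Varell Coast standard time.
The standard-time date in Varell Coast, 29 August 2024, lies within the daylight-saving period (28 April – 1 September), so Varell Coast is on daylight time, UTC−04:30.
15:30 UTC − 4h30m = 11:00 Varell Coast.

11:00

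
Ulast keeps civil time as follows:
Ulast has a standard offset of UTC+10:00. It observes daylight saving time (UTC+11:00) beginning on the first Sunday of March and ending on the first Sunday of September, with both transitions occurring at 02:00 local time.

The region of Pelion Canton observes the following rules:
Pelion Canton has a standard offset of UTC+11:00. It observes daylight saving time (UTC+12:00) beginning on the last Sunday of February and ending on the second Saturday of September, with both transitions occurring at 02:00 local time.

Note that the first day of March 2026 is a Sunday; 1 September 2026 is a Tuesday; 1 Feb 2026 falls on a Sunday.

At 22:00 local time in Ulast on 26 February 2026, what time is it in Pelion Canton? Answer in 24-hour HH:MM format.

1 March 2026 is a Sunday, so the first Sunday is March 1.
1 September 2026 is a Tuesday, so the first Sunday is September 6.
Daylight saving runs 1 March – 6 September; 26 February 2026 is outside that window, so Ulast is on standard time at UTC+10:00.
22:00 Ulast − 10h = 12:00 UTC.
1 February 2026 is a Sunday, so Sundays fall on 1, 8, 15, 22; the last is February 22.
1 September 2026 is a Tuesday, so the first Saturday is September 5 and the second is September 12.
At the standard offset (UTC+11:00), 12:00 UTC + 11h = 23:00 Pelion Canton standard time.
The standard-time date in Pelion Canton, 26 February 2026, falls between 22 February and 12 September, so daylight saving is in effect and Pelion Canton is at UTC+12:00.
12:00 UTC + 12h = 00:00 Pelion Canton (rolling into the next day, 27 February 2026).

00:00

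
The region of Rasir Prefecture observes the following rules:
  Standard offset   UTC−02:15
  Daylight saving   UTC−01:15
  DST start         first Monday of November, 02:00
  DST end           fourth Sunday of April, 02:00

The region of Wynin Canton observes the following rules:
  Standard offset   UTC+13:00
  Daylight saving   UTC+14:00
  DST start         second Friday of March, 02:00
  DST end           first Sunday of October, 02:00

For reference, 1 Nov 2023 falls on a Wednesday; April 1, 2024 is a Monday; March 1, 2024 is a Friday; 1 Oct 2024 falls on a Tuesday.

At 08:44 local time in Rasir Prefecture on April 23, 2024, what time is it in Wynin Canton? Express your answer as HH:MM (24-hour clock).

1 November 2023 is a Wednesday, so the first Monday is November 6.
1 April 2024 is a Monday, so the first Sunday is April 7 and the fourth is April 28.
Daylight saving runs 6 November 2023 – 28 April 2024; April 23, 2024 is inside that window, so Rasir Prefecture is at UTC−01:15.
08:44 Rasir Prefecture + 1h15m = 09:59 UTC.
1 March 2024 is a Friday, so the first Friday is March 1 and the second is March 8.
1 October 2024 is a Tuesday, so the first Sunday is October 6.
At the standard offset (UTC+13:00), 09:59 UTC + 13h = 22:59 Wynin Canton standard time.
The standard-time date in Wynin Canton, April 23, 2024, falls between 8 March and 6 October, so daylight saving is in effect and Wynin Canton is at UTC+14:00.
09:59 UTC + 14h = 23:59 Wynin Canton.

23:59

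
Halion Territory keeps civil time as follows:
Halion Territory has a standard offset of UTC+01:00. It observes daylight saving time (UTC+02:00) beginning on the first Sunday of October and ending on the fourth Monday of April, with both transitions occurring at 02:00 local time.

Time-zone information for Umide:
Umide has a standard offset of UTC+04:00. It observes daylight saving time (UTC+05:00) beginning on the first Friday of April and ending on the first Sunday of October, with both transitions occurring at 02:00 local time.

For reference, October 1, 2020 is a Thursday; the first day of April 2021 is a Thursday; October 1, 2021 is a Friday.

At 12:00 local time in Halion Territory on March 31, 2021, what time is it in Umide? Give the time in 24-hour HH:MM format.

14:00

1 October 2020 is a Thursday, so the first Sunday is October 4.
1 April 2021 is a Thursday, so the first Monday is April 5 and the fourth is April 26.
March 31, 2021 lies within the daylight-saving period (4 October 2020 – 26 April 2021), so Halion Territory is on daylight time, UTC+02:00.
12:00 Halion Territory − 2h = 10:00 UTC.
1 April 2021 is a Thursday, so the first Friday is April 2.
1 October 2021 is a Friday, so the first Sunday is October 3.
At the standard offset (UTC+04:00), 10:00 UTC + 4h = 14:00 Umide standard time.
Daylight saving runs 2 April – 3 October; the standard-time date in Umide, March 31, 2021, is outside that window, so Umide is on standard time at UTC+04:00.
10:00 UTC + 4h = 14:00 Umide.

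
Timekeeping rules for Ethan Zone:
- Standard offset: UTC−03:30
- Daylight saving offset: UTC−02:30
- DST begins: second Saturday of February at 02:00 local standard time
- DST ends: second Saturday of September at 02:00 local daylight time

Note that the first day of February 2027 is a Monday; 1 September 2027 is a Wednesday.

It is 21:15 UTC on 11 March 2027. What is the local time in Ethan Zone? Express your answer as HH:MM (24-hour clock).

18:45

1 February 2027 is a Monday, so the first Saturday is February 6 and the second is February 13.
1 September 2027 is a Wednesday, so the first Saturday is September 4 and the second is September 11.
At the standard offset (UTC−03:30), 21:15 UTC − 3h30m = 17:45 Ethan Zone standard time.
Daylight saving runs 13 February – 11 September; the standard-time date in Ethan Zone, 11 March 2027, is inside that window, so Ethan Zone is at UTC−02:30.
21:15 UTC − 2h30m = 18:45 local.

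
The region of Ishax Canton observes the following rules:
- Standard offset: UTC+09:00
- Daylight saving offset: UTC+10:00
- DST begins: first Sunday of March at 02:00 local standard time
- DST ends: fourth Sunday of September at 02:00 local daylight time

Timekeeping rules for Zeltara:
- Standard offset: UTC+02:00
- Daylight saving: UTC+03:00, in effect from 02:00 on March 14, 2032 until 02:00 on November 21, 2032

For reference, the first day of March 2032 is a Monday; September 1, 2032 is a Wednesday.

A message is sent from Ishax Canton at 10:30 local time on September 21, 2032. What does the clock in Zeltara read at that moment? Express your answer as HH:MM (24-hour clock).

03:30

1 March 2032 is a Monday, so the first Sunday is March 7.
1 September 2032 is a Wednesday, so the first Sunday is September 5 and the fourth is September 26.
September 21, 2032 lies within the daylight-saving period (7 March – 26 September), so Ishax Canton is on daylight time, UTC+10:00.
10:30 Ishax Canton − 10h = 00:30 UTC.
At the standard offset (UTC+02:00), 00:30 UTC + 2h = 02:30 Zeltara standard time.
The standard-time date in Zeltara, September 21, 2032, lies within the daylight-saving period (14 March – 21 November), so Zeltara is on daylight time, UTC+03:00.
00:30 UTC + 3h = 03:30 Zeltara.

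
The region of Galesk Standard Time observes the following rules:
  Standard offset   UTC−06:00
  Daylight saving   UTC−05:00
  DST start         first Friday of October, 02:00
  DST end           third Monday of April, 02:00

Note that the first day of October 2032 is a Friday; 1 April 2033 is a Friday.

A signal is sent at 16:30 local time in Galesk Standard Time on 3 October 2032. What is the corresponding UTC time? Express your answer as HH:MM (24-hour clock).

21:30

1 October 2032 is a Friday, so the first Friday is October 1.
1 April 2033 is a Friday, so the first Monday is April 4 and the third is April 18.
Daylight saving runs 1 October 2032 – 18 April 2033; 3 October 2032 is inside that window, so Galesk Standard Time is at UTC−05:00.
16:30 local + 5h = 21:30 UTC.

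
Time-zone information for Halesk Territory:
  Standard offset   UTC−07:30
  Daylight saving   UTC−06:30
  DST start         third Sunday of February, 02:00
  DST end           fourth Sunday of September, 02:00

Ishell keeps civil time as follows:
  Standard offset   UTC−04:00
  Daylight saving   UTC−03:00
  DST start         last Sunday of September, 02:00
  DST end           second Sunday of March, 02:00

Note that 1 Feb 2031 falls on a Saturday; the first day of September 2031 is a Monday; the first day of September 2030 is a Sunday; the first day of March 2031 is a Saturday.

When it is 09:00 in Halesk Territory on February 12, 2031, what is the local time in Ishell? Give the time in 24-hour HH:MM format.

1 February 2031 is a Saturday, so the first Sunday is February 2 and the third is February 16.
1 September 2031 is a Monday, so the first Sunday is September 7 and the fourth is September 28.
February 12, 2031 is outside the daylight-saving period (16 February – 28 September), so Halesk Territory is on standard time, UTC−07:30.
09:00 Halesk Territory + 7h30m = 16:30 UTC.
1 September 2030 is a Sunday, so Sundays fall on 1, 8, 15, 22, 29; the last is September 29.
1 March 2031 is a Saturday, so the first Sunday is March 2 and the second is March 9.
At the standard offset (UTC−04:00), 16:30 UTC − 4h = 12:30 Ishell standard time.
The standard-time date in Ishell, February 12, 2031, falls between 29 September 2030 and 9 March 2031, so daylight saving is in effect and Ishell is at UTC−03:00.
16:30 UTC − 3h = 13:30 Ishell.

13:30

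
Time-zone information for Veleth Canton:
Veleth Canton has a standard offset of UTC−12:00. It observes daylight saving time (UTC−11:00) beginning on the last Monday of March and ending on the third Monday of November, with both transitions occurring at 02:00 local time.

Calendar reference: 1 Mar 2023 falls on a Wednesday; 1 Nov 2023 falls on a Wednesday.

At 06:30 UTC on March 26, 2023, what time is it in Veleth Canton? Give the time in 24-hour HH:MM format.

18:30

1 March 2023 is a Wednesday, so Mondays fall on 6, 13, 20, 27; the last is March 27.
1 November 2023 is a Wednesday, so the first Monday is November 6 and the third is November 20.
At the standard offset (UTC−12:00), 06:30 UTC − 12h = 18:30 Veleth Canton standard time (rolling into the previous day, 25 March 2023).
The standard-time date in Veleth Canton, March 25, 2023, does not fall between 27 March and 20 November, so daylight saving is not in effect and Veleth Canton is at UTC−12:00.
06:30 UTC − 12h = 18:30 local (rolling into the previous day, 25 March 2023).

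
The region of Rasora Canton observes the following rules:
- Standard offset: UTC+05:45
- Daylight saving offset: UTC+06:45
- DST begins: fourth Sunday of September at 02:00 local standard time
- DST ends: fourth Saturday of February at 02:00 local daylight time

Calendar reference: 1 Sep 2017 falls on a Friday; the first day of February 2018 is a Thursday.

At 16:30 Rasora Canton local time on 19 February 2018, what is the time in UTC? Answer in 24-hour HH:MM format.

09:45

1 September 2017 is a Friday, so the first Sunday is September 3 and the fourth is September 24.
1 February 2018 is a Thursday, so the first Saturday is February 3 and the fourth is February 24.
19 February 2018 lies within the daylight-saving period (24 September 2017 – 24 February 2018), so Rasora Canton is on daylight time, UTC+06:45.
16:30 local − 6h45m = 09:45 UTC.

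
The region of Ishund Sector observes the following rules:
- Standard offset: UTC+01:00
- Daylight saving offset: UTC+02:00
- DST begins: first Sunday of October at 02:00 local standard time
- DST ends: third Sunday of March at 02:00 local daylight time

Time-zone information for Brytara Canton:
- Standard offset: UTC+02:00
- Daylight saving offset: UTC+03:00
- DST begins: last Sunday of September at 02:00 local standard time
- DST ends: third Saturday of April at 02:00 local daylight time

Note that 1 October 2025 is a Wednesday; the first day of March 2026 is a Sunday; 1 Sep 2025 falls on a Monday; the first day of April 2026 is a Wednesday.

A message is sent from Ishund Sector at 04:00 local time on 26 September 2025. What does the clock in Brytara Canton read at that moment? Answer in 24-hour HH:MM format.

1 October 2025 is a Wednesday, so the first Sunday is October 5.
1 March 2026 is a Sunday, so the first Sunday is March 1 and the third is March 15.
Daylight saving runs 5 October 2025 – 15 March 2026; 26 September 2025 is outside that window, so Ishund Sector is on standard time at UTC+01:00.
04:00 Ishund Sector − 1h = 03:00 UTC.
1 September 2025 is a Monday, so Sundays fall on 7, 14, 21, 28; the last is September 28.
1 April 2026 is a Wednesday, so the first Saturday is April 4 and the third is April 18.
At the standard offset (UTC+02:00), 03:00 UTC + 2h = 05:00 Brytara Canton standard time.
The standard-time date in Brytara Canton, 26 September 2025, is outside the daylight-saving period (28 September 2025 – 18 April 2026), so Brytara Canton is on standard time, UTC+02:00.
03:00 UTC + 2h = 05:00 Brytara Canton.

05:00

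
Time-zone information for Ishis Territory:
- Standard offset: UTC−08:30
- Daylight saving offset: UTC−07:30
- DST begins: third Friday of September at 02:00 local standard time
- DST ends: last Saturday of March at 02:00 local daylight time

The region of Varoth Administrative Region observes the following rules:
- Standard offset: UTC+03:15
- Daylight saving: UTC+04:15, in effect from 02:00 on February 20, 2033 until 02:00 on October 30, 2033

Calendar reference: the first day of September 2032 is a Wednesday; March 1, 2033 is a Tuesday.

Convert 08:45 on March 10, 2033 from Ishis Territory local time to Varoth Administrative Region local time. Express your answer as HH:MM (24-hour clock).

1 September 2032 is a Wednesday, so the first Friday is September 3 and the third is September 17.
1 March 2033 is a Tuesday, so Saturdays fall on 5, 12, 19, 26; the last is March 26.
March 10, 2033 lies within the daylight-saving period (17 September 2032 – 26 March 2033), so Ishis Territory is on daylight time, UTC−07:30.
08:45 Ishis Territory + 7h30m = 16:15 UTC.
At the standard offset (UTC+03:15), 16:15 UTC + 3h15m = 19:30 Varoth Administrative Region standard time.
The standard-time date in Varoth Administrative Region, March 10, 2033, lies within the daylight-saving period (20 February – 30 October), so Varoth Administrative Region is on daylight time, UTC+04:15.
16:15 UTC + 4h15m = 20:30 Varoth Administrative Region.

20:30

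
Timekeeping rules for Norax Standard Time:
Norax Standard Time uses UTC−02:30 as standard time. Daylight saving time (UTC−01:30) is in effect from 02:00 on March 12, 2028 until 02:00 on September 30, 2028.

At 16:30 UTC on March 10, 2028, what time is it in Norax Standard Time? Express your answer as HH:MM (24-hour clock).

At the standard offset (UTC−02:30), 16:30 UTC − 2h30m = 14:00 Norax Standard Time standard time.
Daylight saving runs 12 March – 30 September; the standard-time date in Norax Standard Time, March 10, 2028, is outside that window, so Norax Standard Time is on standard time at UTC−02:30.
16:30 UTC − 2h30m = 14:00 local.

14:00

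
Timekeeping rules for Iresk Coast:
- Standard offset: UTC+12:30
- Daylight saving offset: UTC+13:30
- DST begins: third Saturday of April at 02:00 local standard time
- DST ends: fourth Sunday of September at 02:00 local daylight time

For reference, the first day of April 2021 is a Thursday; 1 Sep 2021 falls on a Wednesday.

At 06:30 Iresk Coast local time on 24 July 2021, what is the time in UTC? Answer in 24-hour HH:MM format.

1 April 2021 is a Thursday, so the first Saturday is April 3 and the third is April 17.
1 September 2021 is a Wednesday, so the first Sunday is September 5 and the fourth is September 26.
Daylight saving runs 17 April – 26 September; 24 July 2021 is inside that window, so Iresk Coast is at UTC+13:30.
06:30 local − 13h30m = 17:00 UTC (rolling into the previous day, 23 July 2021).

17:00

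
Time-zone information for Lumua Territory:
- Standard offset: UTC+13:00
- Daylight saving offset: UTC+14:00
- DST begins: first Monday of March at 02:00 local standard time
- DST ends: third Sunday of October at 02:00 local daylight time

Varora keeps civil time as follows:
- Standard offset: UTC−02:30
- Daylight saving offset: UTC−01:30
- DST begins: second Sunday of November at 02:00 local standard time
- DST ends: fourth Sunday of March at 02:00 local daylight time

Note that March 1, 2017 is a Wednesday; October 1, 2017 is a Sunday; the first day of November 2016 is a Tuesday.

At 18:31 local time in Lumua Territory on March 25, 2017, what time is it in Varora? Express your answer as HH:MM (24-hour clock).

1 March 2017 is a Wednesday, so the first Monday is March 6.
1 October 2017 is a Sunday, so the first Sunday is October 1 and the third is October 15.
March 25, 2017 lies within the daylight-saving period (6 March – 15 October), so Lumua Territory is on daylight time, UTC+14:00.
18:31 Lumua Territory − 14h = 04:31 UTC.
1 November 2016 is a Tuesday, so the first Sunday is November 6 and the second is November 13.
1 March 2017 is a Wednesday, so the first Sunday is March 5 and the fourth is March 26.
At the standard offset (UTC−02:30), 04:31 UTC − 2h30m = 02:01 Varora standard time.
The standard-time date in Varora, March 25, 2017, falls between 13 November 2016 and 26 March 2017, so daylight saving is in effect and Varora is at UTC−01:30.
04:31 UTC − 1h30m = 03:01 Varora.

03:01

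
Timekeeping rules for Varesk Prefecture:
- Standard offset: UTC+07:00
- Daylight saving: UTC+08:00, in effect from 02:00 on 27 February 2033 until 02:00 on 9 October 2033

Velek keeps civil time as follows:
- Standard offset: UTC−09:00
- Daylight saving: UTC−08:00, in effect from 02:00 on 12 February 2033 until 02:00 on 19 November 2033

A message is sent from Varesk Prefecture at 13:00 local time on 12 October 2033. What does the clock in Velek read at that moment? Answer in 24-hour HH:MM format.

22:00

12 October 2033 is outside the daylight-saving period (27 February – 9 October), so Varesk Prefecture is on standard time, UTC+07:00.
13:00 Varesk Prefecture − 7h = 06:00 UTC.
At the standard offset (UTC−09:00), 06:00 UTC − 9h = 21:00 Velek standard time (rolling into the previous day, 11 October 2033).
Daylight saving runs 12 February – 19 November; the standard-time date in Velek, 11 October 2033, is inside that window, so Velek is at UTC−08:00.
06:00 UTC − 8h = 22:00 Velek (rolling into the previous day, 11 October 2033).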